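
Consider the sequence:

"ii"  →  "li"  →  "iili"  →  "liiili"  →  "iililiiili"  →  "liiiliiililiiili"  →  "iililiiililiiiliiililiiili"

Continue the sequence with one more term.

liiiliiililiiiliiililiiililiiiliiililiiili

From term 3 onward, concatenate the second-to-last term with the last: ii·li = iili, li·iili = liiili, …
Continuing: liiiliiililiiili · iililiiililiiiliiililiiili gives term 8.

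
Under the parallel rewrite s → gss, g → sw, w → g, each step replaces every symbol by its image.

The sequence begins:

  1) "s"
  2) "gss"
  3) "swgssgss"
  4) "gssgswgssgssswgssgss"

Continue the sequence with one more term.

φ(gssgswgssgssswgssgss) expands symbol-by-symbol to sw gss gss sw gss g sw gss gss sw gss gss gss g sw gss gss sw gss gss; joining the 20 pieces gives the next term.

swgssgssswgssgswgssgssswgssgssgssgswgssgssswgssgss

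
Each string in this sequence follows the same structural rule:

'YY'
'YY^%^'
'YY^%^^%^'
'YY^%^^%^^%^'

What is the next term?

The strings grow by a fixed suffix ^%^ each time.
Applying this once more to YY^%^^%^^%^:

YY^%^^%^^%^^%^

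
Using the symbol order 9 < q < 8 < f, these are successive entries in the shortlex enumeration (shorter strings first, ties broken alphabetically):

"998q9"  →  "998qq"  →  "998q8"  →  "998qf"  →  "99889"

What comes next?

The successor of 99889 increments the rightmost position that isn't already f and resets every position after it to 9.

9988q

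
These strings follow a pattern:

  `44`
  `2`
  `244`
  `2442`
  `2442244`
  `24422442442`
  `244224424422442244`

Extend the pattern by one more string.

Each term (from the third on) is the previous term followed by the one before it: term 3 = 2·44 = 244.
So term 8 is 244224424422442244·24422442442.

24422442442244224424422442442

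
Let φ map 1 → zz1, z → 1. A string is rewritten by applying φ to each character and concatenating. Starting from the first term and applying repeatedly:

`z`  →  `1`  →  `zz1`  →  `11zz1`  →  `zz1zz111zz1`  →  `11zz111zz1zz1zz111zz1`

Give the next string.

zz1zz111zz1zz1zz111zz111zz111zz1zz1zz111zz1

φ(11zz111zz1zz1zz111zz1) expands symbol-by-symbol to zz1 zz1 1 1 zz1 zz1 zz1 1 1 zz1 1 1 zz1 1 1 zz1 zz1 zz1 1 1 zz1; joining the 21 pieces gives the next term.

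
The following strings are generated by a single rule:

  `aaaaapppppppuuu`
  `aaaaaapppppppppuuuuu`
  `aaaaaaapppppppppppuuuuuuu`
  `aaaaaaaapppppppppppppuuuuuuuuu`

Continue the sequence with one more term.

Each string has the form a^{n+3} p^{2n+3} u^{2n-1}, where the shown terms are n = 2, 3, 4, 5.
At n = 6 the blocks have lengths 9, 15, 11.

aaaaaaaaapppppppppppppppuuuuuuuuuuu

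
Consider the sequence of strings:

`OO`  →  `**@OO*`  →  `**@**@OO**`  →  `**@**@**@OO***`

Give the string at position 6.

Every step adds **@ to the front and * to the end of the previous string.
From **@**@**@OO***, 2 further steps: **@**@**@OO*** → **@**@**@**@OO**** → (answer).

**@**@**@**@**@OO*****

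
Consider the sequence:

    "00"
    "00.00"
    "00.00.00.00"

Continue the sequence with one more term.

Each string is two copies of the previous one joined by '.'.
Doubling 00.00.00.00 with '.' between the halves:

00.00.00.00.00.00.00.00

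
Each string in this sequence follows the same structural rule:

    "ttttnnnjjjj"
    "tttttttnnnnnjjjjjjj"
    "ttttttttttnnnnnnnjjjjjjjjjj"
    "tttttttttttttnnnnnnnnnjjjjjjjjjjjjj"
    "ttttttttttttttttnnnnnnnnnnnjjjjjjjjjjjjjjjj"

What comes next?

tttttttttttttttttttnnnnnnnnnnnnnjjjjjjjjjjjjjjjjjjj

The n-th term is 3n+1 t's then 2n+1 n's then 3n+1 j's (n = 1, 2, …).
Setting n = 6 gives 19, 13, 19 characters in each block.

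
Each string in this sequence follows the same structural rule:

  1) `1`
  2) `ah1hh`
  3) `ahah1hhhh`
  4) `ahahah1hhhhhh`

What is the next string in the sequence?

ahahahah1hhhhhhhh

Each term wraps the previous one in ah on the left and hh on the right.
One more step from ahahah1hhhhhh gives the answer.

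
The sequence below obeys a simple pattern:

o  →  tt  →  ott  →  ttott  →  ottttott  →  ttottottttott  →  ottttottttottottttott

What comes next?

This is a Fibonacci-style word recurrence s(k) = s(k−2)·s(k−1): e.g. o·tt = ott.
The next term joins ttottottttott and ottttottttottottttott.

ttottottttottottttottttottottttott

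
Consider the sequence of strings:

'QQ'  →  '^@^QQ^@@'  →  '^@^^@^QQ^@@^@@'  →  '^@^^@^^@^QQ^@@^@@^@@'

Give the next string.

^@^^@^^@^^@^QQ^@@^@@^@@^@@

s(k+1) = ^@^·s(k)·^@@, so each term gains ^@^ as a prefix and ^@@ as a suffix.
So the next term is ^@^·^@^^@^^@^QQ^@@^@@^@@·^@@.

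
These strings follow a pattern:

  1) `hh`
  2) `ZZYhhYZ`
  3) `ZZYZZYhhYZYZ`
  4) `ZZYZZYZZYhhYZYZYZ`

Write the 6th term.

ZZYZZYZZYZZYZZYhhYZYZYZYZYZ

Each term wraps the previous one in ZZY on the left and YZ on the right.
From ZZYZZYZZYhhYZYZYZ, 2 further steps: ZZYZZYZZYhhYZYZYZ → ZZYZZYZZYZZYhhYZYZYZYZ → (answer).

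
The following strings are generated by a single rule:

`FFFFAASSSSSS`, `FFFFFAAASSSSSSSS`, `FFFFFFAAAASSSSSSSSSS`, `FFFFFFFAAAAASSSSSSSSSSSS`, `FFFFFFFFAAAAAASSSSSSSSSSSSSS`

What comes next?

Term n consists of n+2 F's, followed by n A's, followed by 2n+2 S's, where the shown terms are n = 2, 3, 4, 5, 6.
At n = 7 the blocks have lengths 9, 7, 16.

FFFFFFFFFAAAAAAASSSSSSSSSSSSSSSS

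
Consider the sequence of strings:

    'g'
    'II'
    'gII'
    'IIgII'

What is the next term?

From term 3 onward, concatenate the second-to-last term with the last: g·II = gII, II·gII = IIgII, …
The next term joins gII and IIgII.

gIIIIgII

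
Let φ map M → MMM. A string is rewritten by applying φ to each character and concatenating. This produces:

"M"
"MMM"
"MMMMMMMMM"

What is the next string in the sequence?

Apply φ to MMMMMMMMM symbol by symbol: M→MMM, M→MMM, M→MMM, M→MMM, M→MMM, M→MMM, M→MMM, M→MMM, M→MMM; joined: MMM MMM MMM MMM MMM MMM MMM MMM MMM.

MMMMMMMMMMMMMMMMMMMMMMMMMMM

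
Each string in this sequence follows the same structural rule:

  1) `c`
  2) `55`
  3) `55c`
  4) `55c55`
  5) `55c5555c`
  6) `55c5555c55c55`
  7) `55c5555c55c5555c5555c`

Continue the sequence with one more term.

55c5555c55c5555c5555c55c5555c55c55

Each term (from the third on) is the previous term followed by the one before it: term 3 = 55·c = 55c.
The next term joins 55c5555c55c5555c5555c and 55c5555c55c55.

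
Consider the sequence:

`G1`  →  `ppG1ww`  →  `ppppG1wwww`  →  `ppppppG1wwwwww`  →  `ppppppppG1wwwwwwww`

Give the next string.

s(k+1) = pp·s(k)·ww, so each term gains pp as a prefix and ww as a suffix.
Applying this once more to ppppppppG1wwwwwwww:

ppppppppppG1wwwwwwwwww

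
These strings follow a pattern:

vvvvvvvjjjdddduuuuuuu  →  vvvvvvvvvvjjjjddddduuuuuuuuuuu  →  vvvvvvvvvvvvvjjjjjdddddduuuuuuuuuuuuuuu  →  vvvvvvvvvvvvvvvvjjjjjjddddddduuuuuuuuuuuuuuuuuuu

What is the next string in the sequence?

vvvvvvvvvvvvvvvvvvvjjjjjjjdddddddduuuuuuuuuuuuuuuuuuuuuuu

Each string has the form v^{3n+1} j^{n+1} d^{n+2} u^{4n-1}, where the shown terms are n = 2, 3, 4, 5.
At n = 6 the blocks have lengths 19, 7, 8, 23.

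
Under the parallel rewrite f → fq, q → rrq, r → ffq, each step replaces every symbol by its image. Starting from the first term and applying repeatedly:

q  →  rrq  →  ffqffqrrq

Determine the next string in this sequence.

Expanding ffqffqrrq: f→fq, f→fq, q→rrq, f→fq, f→fq, q→rrq, r→ffq, r→ffq, q→rrq. Concatenated: fq fq rrq fq fq rrq ffq ffq rrq.

fqfqrrqfqfqrrqffqffqrrq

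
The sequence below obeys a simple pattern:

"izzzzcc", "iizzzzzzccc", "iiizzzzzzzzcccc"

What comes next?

Each string has the form i^{n-1} z^{2n} c^{n}, where the shown terms are n = 2, 3, 4.
For the next term, n = 5, so the run lengths are 4, 10, 5.

iiiizzzzzzzzzzccccc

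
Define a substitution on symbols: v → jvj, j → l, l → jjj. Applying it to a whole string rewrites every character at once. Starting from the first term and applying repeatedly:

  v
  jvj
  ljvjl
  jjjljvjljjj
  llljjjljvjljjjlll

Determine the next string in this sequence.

jjjjjjjjjllljjjljvjljjjllljjjjjjjjj

Replace each of the 17 characters of llljjjljvjljjjlll in place — jjj jjj jjj l l l jjj l jvj l jjj l l l jjj jjj jjj — and concatenate.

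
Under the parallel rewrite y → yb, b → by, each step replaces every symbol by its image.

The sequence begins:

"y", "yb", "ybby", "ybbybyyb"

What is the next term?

Apply φ to ybbybyyb symbol by symbol: y→yb, b→by, b→by, y→yb, b→by, y→yb, y→yb, b→by; joined: yb by by yb by yb yb by.

ybbybyybbyybybby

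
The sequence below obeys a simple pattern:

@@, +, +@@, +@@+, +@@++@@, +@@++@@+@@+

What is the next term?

+@@++@@+@@++@@++@@

This is a Fibonacci-style word recurrence s(k) = s(k−1)·s(k−2): e.g. +·@@ = +@@.
Continuing: +@@++@@+@@+ · +@@++@@ gives term 7.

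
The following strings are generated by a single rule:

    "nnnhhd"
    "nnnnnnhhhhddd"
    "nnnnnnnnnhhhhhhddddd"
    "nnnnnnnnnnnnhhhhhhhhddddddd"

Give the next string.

nnnnnnnnnnnnnnnhhhhhhhhhhddddddddd

Term n consists of 3n n's, followed by 2n h's, followed by 2n-1 d's (n = 1, 2, …).
At n = 5 the blocks have lengths 15, 10, 9.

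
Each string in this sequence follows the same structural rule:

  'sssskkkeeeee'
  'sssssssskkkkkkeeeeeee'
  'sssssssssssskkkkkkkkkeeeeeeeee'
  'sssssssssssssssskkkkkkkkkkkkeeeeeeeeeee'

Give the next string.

Reading off run lengths: s runs 4, 8, 12, 16; k runs 3, 6, 9, 12; e runs 5, 7, 9, 11 — each is linear in n (n = 1, 2, …).
At n = 5 the blocks have lengths 20, 15, 13.

sssssssssssssssssssskkkkkkkkkkkkkkkeeeeeeeeeeeee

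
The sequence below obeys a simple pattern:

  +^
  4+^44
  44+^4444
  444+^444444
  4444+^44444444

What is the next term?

44444+^4444444444

Every step adds 4 to the front and 44 to the end of the previous string.
One more step from 4444+^44444444 gives the answer.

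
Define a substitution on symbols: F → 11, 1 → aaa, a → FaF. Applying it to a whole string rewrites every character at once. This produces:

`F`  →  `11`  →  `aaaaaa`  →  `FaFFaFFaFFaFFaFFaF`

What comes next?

Replace each of the 18 characters of FaFFaFFaFFaFFaFFaF in place — 11 FaF 11 11 FaF 11 11 FaF 11 11 FaF 11 11 FaF 11 11 FaF 11 — and concatenate.

11FaF1111FaF1111FaF1111FaF1111FaF1111FaF11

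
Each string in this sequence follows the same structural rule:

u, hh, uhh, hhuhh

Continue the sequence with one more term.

uhhhhuhh

This is a Fibonacci-style word recurrence s(k) = s(k−2)·s(k−1): e.g. u·hh = uhh.
So term 5 is uhh·hhuhh.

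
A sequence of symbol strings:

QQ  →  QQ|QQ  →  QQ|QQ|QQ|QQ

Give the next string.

QQ|QQ|QQ|QQ|QQ|QQ|QQ|QQ

Every step duplicates the string with '|' between the halves.
So the next term is two copies of QQ|QQ|QQ|QQ with '|' between the halves.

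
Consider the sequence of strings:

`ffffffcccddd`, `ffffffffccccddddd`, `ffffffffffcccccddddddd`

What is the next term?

Each string has the form f^{2n+2} c^{n+1} d^{2n-1}, where the shown terms are n = 2, 3, 4.
At n = 5 the blocks have lengths 12, 6, 9.

ffffffffffffccccccddddddddd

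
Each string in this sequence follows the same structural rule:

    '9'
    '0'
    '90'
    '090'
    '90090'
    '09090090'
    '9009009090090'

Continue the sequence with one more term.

Each term (from the third on) is the two preceding terms concatenated in order: term 3 = 9·0 = 90.
The next term joins 09090090 and 9009009090090.

090900909009009090090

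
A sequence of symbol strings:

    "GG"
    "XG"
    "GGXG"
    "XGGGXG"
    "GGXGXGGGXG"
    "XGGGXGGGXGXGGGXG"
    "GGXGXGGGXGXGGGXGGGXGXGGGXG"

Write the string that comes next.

This is a Fibonacci-style word recurrence s(k) = s(k−2)·s(k−1): e.g. GG·XG = GGXG.
The next term joins XGGGXGGGXGXGGGXG and GGXGXGGGXGXGGGXGGGXGXGGGXG.

XGGGXGGGXGXGGGXGGGXGXGGGXGXGGGXGGGXGXGGGXG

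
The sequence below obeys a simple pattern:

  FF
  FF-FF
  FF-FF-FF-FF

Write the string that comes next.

Every step duplicates the string with '-' between the halves.
So the next term is two copies of FF-FF-FF-FF with '-' between the halves.

FF-FF-FF-FF-FF-FF-FF-FF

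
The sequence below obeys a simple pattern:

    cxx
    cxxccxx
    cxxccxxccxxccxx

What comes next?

Each string is two copies of the previous one joined by 'c'.
Doubling cxxccxxccxxccxx with 'c' between the halves:

cxxccxxccxxccxxccxxccxxccxxccxx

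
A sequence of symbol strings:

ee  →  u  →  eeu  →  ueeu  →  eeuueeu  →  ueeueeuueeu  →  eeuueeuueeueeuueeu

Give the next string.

Each term (from the third on) is the two preceding terms concatenated in order: term 3 = ee·u = eeu.
So term 8 is ueeueeuueeu·eeuueeuueeueeuueeu.

ueeueeuueeueeuueeuueeueeuueeu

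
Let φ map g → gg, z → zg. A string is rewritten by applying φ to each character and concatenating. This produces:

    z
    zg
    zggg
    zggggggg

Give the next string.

Expanding zggggggg: z→zg, g→gg, g→gg, g→gg, g→gg, g→gg, g→gg, g→gg. Concatenated: zg gg gg gg gg gg gg gg.

zggggggggggggggg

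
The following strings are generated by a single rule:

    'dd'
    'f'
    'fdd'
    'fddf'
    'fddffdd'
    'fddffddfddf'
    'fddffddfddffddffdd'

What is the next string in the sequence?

Each term (from the third on) is the previous term followed by the one before it: term 3 = f·dd = fdd.
The next term joins fddffddfddffddffdd and fddffddfddf.

fddffddfddffddffddfddffddfddf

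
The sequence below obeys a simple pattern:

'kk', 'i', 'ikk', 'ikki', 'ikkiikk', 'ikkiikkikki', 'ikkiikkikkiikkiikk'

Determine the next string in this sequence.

ikkiikkikkiikkiikkikkiikkikki

Each term (from the third on) is the previous term followed by the one before it: term 3 = i·kk = ikk.
The next term joins ikkiikkikkiikkiikk and ikkiikkikki.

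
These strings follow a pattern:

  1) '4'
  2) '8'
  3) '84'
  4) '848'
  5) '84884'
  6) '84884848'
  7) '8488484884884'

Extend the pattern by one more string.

From term 3 onward, concatenate the last term with the second-to-last: 8·4 = 84, 84·8 = 848, …
The next term joins 8488484884884 and 84884848.

848848488488484884848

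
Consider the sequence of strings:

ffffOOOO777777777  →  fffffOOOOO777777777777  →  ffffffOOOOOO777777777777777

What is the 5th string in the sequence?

ffffffffOOOOOOOO777777777777777777777

The n-th term is n+1 f's then n+1 O's then 3n 7's, where the shown terms are n = 3, 4, 5.
Setting n = 7 gives 8, 8, 21 characters in each block.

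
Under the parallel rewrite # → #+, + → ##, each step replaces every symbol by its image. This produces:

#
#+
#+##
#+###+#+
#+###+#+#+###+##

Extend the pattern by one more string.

#+###+#+#+###+###+###+#+#+###+#+

Applying the rule to each of the 16 symbols of #+###+#+#+###+## gives the pieces #+ ## #+ #+ #+ ## #+ ## #+ ## #+ #+ #+ ## #+ #+, which concatenate to the answer.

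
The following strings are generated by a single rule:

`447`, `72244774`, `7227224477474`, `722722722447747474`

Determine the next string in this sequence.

72272272272244774747474

Each term wraps the previous one in 722 on the left and 74 on the right.
One more step from 722722722447747474 gives the answer.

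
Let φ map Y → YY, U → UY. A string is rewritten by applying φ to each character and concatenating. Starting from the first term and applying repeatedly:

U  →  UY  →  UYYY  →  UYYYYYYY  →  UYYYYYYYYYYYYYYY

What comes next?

UYYYYYYYYYYYYYYYYYYYYYYYYYYYYYYY

Applying the rule to each of the 16 symbols of UYYYYYYYYYYYYYYY gives the pieces UY YY YY YY YY YY YY YY YY YY YY YY YY YY YY YY, which concatenate to the answer.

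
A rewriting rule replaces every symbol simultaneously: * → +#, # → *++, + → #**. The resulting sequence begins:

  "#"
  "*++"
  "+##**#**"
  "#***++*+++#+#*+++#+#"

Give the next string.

Rewriting the 20 symbols of #***++*+++#+#*+++#+# one by one yields *++ +# +# +# #** #** +# #** #** #** *++ #** *++ +# #** #** #** *++ #** *++; concatenated:

*+++#+#+##**#**+##**#**#***++#***+++##**#**#***++#***++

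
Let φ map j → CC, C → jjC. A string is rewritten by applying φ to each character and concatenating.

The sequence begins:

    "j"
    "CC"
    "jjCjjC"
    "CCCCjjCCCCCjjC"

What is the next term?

jjCjjCjjCjjCCCCCjjCjjCjjCjjCjjCCCCCjjC

Replace each of the 14 characters of CCCCjjCCCCCjjC in place — jjC jjC jjC jjC CC CC jjC jjC jjC jjC jjC CC CC jjC — and concatenate.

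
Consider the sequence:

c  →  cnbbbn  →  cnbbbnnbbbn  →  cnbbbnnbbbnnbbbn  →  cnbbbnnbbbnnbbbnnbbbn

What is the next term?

cnbbbnnbbbnnbbbnnbbbnnbbbn

Every step adds nbbbn to the end: s(k+1) = s(k)·nbbbn.
One more step from cnbbbnnbbbnnbbbnnbbbn gives the answer.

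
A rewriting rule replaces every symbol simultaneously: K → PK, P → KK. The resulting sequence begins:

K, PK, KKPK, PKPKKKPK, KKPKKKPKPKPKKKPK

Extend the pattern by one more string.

PKPKKKPKPKPKKKPKKKPKKKPKPKPKKKPK

Replace each of the 16 characters of KKPKKKPKPKPKKKPK in place — PK PK KK PK PK PK KK PK KK PK KK PK PK PK KK PK — and concatenate.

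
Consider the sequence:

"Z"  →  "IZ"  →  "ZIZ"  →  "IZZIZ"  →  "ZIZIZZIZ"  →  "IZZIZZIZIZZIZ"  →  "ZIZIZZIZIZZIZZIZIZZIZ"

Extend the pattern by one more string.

Each term (from the third on) is the two preceding terms concatenated in order: term 3 = Z·IZ = ZIZ.
So term 8 is IZZIZZIZIZZIZ·ZIZIZZIZIZZIZZIZIZZIZ.

IZZIZZIZIZZIZZIZIZZIZIZZIZZIZIZZIZ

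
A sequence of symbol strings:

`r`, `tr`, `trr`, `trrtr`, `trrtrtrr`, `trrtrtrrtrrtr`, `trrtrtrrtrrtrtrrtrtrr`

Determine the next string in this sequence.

From term 3 onward, concatenate the last term with the second-to-last: tr·r = trr, trr·tr = trrtr, …
The next term joins trrtrtrrtrrtrtrrtrtrr and trrtrtrrtrrtr.

trrtrtrrtrrtrtrrtrtrrtrrtrtrrtrrtr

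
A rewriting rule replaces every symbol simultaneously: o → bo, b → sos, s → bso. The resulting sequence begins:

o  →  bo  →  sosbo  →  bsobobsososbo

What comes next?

Rewriting the 13 symbols of bsobobsososbo one by one yields sos bso bo sos bo sos bso bo bso bo bso sos bo; concatenated:

sosbsobososbososbsobobsobobsososbo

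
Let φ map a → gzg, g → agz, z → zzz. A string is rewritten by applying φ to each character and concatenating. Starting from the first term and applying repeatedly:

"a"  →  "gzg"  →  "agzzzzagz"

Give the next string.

Rewriting each symbol of agzzzzagz: a→gzg, g→agz, z→zzz, z→zzz, z→zzz, z→zzz, a→gzg, g→agz, z→zzz, which concatenates to gzg agz zzz zzz zzz zzz gzg agz zzz.

gzgagzzzzzzzzzzzzzgzgagzzzz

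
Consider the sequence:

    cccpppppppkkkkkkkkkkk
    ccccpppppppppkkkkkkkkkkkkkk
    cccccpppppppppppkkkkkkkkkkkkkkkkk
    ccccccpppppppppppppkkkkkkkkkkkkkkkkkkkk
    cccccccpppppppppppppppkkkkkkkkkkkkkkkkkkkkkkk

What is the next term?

ccccccccpppppppppppppppppkkkkkkkkkkkkkkkkkkkkkkkkkk

The n-th term is n c's then 2n+1 p's then 3n+2 k's, where the shown terms are n = 3, 4, 5, 6, 7.
Setting n = 8 gives 8, 17, 26 characters in each block.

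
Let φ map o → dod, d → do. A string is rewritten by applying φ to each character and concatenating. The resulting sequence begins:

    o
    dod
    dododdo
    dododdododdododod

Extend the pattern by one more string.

Rewriting the 17 symbols of dododdododdododod one by one yields do dod do dod do do dod do dod do do dod do dod do dod do; concatenated:

dododdododdodododdododdodododdododdododdo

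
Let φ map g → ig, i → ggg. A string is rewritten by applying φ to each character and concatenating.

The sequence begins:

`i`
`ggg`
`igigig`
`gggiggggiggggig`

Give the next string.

Rewriting the 15 symbols of gggiggggiggggig one by one yields ig ig ig ggg ig ig ig ig ggg ig ig ig ig ggg ig; concatenated:

igigiggggigigigiggggigigigiggggig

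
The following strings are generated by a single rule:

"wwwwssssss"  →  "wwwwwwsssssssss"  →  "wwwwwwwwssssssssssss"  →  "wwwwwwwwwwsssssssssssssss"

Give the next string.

wwwwwwwwwwwwssssssssssssssssss

Term n consists of 2n w's, followed by 3n s's, where the shown terms are n = 2, 3, 4, 5.
Setting n = 6 gives 12, 18 characters in each block.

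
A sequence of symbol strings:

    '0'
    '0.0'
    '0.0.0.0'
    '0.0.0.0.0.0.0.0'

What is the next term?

s(k+1) = s(k)·.·s(k) — each term doubles the last with '.' between the halves.
So the next term is two copies of 0.0.0.0.0.0.0.0 with '.' between the halves.

0.0.0.0.0.0.0.0.0.0.0.0.0.0.0.0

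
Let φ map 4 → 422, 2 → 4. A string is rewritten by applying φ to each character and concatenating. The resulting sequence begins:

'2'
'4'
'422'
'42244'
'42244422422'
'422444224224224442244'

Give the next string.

4224442242242244422444224442242242244422422

Applying the rule to each of the 21 symbols of 422444224224224442244 gives the pieces 422 4 4 422 422 422 4 4 422 4 4 422 4 4 422 422 422 4 4 422 422, which concatenate to the answer.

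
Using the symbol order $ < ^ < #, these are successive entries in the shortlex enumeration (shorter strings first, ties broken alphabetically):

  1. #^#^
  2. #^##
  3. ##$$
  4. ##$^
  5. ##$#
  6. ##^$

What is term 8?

##^#

Advancing 2 positions from ##^$ through ##^$ → ##^^ reaches term 8.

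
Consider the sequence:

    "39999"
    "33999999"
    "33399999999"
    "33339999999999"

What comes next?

33333999999999999

The n-th term is n-1 3's then 2n 9's, where the shown terms are n = 2, 3, 4, 5.
Setting n = 6 gives 5, 12 characters in each block.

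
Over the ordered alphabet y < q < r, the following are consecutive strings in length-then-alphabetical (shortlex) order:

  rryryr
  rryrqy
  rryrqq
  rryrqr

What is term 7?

Continuing the enumeration 3 steps past rryrqr: rryrqr → rryrry → rryrrq → (answer).

rryrrr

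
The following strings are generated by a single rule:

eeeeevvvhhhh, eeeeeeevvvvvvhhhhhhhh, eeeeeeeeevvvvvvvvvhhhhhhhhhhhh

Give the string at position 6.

Each string has the form e^{2n+3} v^{3n} h^{4n} (n = 1, 2, …).
Setting n = 6 gives 15, 18, 24 characters in each block.

eeeeeeeeeeeeeeevvvvvvvvvvvvvvvvvvhhhhhhhhhhhhhhhhhhhhhhhh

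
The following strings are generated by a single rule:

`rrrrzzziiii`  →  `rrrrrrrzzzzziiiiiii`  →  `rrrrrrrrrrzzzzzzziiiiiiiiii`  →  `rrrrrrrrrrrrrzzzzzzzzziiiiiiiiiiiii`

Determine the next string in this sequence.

rrrrrrrrrrrrrrrrzzzzzzzzzzziiiiiiiiiiiiiiii

The n-th term is 3n+1 r's then 2n+1 z's then 3n+1 i's (n = 1, 2, …).
For the next term, n = 5, so the run lengths are 16, 11, 16.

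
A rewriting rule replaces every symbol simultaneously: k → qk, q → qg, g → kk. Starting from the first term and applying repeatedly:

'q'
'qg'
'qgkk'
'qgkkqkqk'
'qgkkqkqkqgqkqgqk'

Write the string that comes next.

Replace each of the 16 characters of qgkkqkqkqgqkqgqk in place — qg kk qk qk qg qk qg qk qg kk qg qk qg kk qg qk — and concatenate.

qgkkqkqkqgqkqgqkqgkkqgqkqgkkqgqk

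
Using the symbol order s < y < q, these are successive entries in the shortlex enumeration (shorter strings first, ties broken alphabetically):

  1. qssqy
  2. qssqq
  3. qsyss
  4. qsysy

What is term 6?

Advancing 2 positions from qsysy through qsysy → qsysq reaches term 6.

qsyys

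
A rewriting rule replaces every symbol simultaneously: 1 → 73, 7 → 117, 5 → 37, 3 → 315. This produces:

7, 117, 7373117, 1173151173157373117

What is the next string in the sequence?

Replace each of the 19 characters of 1173151173157373117 in place — 73 73 117 315 73 37 73 73 117 315 73 37 117 315 117 315 73 73 117 — and concatenate.

73731173157337737311731573371173151173157373117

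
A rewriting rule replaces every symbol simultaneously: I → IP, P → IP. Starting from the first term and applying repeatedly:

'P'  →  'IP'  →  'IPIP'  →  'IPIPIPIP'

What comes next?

Apply φ to IPIPIPIP symbol by symbol: I→IP, P→IP, I→IP, P→IP, I→IP, P→IP, I→IP, P→IP; joined: IP IP IP IP IP IP IP IP.

IPIPIPIPIPIPIPIP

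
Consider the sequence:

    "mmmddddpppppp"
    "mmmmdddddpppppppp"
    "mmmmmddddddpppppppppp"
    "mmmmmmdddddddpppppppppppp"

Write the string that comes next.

The n-th term is n m's then n+1 d's then 2n p's, where the shown terms are n = 3, 4, 5, 6.
Setting n = 7 gives 7, 8, 14 characters in each block.

mmmmmmmddddddddpppppppppppppp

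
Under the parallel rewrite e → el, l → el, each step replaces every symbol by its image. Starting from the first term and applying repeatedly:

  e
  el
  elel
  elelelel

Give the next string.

elelelelelelelel

Apply φ to elelelel symbol by symbol: e→el, l→el, e→el, l→el, e→el, l→el, e→el, l→el; joined: el el el el el el el el.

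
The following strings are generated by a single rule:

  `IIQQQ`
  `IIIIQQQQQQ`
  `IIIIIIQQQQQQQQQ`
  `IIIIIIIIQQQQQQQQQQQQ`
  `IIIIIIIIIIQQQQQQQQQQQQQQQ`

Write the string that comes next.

Reading off run lengths: I runs 2, 4, 6, 8, 10; Q runs 3, 6, 9, 12, 15 — each is linear in n (n = 1, 2, …).
At n = 6 the blocks have lengths 12, 18.

IIIIIIIIIIIIQQQQQQQQQQQQQQQQQQ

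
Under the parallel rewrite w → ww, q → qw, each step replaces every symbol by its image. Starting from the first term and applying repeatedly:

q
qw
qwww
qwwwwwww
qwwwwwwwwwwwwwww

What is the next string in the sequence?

qwwwwwwwwwwwwwwwwwwwwwwwwwwwwwww

Replace each of the 16 characters of qwwwwwwwwwwwwwww in place — qw ww ww ww ww ww ww ww ww ww ww ww ww ww ww ww — and concatenate.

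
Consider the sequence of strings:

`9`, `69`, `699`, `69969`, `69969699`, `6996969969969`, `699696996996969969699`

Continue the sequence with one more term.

6996969969969699696996996969969969

Each term (from the third on) is the previous term followed by the one before it: term 3 = 69·9 = 699.
So term 8 is 699696996996969969699·6996969969969.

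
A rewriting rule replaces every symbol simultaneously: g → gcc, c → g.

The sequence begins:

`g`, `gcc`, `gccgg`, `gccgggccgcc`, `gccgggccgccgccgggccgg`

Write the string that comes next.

gccgggccgccgccgggccgggccgggccgccgccgggccgcc

Replace each of the 21 characters of gccgggccgccgccgggccgg in place — gcc g g gcc gcc gcc g g gcc g g gcc g g gcc gcc gcc g g gcc gcc — and concatenate.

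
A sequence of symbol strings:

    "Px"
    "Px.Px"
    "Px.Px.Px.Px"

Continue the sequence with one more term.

Px.Px.Px.Px.Px.Px.Px.Px

Each string is two copies of the previous one joined by '.'.
One more doubling of Px.Px.Px.Px gives the answer.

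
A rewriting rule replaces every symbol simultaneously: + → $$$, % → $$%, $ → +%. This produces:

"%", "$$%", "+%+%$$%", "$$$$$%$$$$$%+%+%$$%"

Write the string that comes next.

Replace each of the 19 characters of $$$$$%$$$$$%+%+%$$% in place — +% +% +% +% +% $$% +% +% +% +% +% $$% $$$ $$% $$$ $$% +% +% $$% — and concatenate.

+%+%+%+%+%$$%+%+%+%+%+%$$%$$$$$%$$$$$%+%+%$$%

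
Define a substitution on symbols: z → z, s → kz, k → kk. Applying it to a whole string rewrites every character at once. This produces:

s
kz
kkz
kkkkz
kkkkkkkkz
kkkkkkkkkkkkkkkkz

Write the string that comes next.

Rewriting the 17 symbols of kkkkkkkkkkkkkkkkz one by one yields kk kk kk kk kk kk kk kk kk kk kk kk kk kk kk kk z; concatenated:

kkkkkkkkkkkkkkkkkkkkkkkkkkkkkkkkz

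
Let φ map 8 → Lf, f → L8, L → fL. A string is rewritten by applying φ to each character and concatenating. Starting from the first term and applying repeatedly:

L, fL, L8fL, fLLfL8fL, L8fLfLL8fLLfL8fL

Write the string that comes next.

fLLfL8fLL8fLfLLfL8fLfLL8fLLfL8fL

Replace each of the 16 characters of L8fLfLL8fLLfL8fL in place — fL Lf L8 fL L8 fL fL Lf L8 fL fL L8 fL Lf L8 fL — and concatenate.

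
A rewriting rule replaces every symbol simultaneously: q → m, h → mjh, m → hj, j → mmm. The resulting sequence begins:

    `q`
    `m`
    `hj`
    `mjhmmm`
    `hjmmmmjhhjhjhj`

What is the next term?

mjhmmmhjhjhjhjmmmmjhmjhmmmmjhmmmmjhmmm

Replace each of the 14 characters of hjmmmmjhhjhjhj in place — mjh mmm hj hj hj hj mmm mjh mjh mmm mjh mmm mjh mmm — and concatenate.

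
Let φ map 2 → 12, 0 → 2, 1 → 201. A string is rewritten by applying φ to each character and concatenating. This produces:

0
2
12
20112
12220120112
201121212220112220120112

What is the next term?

12220120112201122011212122201201121212220112220120112

Replace each of the 24 characters of 201121212220112220120112 in place — 12 2 201 201 12 201 12 201 12 12 12 2 201 201 12 12 12 2 201 12 2 201 201 12 — and concatenate.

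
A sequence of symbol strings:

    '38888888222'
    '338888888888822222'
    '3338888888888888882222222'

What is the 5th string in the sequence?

333338888888888888888888888822222222222

The n-th term is n-1 3's then 4n-1 8's then 2n-1 2's, where the shown terms are n = 2, 3, 4.
For term 5, n = 6, so the run lengths are 5, 23, 11.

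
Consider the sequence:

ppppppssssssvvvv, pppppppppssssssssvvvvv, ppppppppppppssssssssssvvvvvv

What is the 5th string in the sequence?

ppppppppppppppppppssssssssssssssvvvvvvvv

The n-th term is 3n p's then 2n+2 s's then n+2 v's, where the shown terms are n = 2, 3, 4.
Setting n = 6 gives 18, 14, 8 characters in each block.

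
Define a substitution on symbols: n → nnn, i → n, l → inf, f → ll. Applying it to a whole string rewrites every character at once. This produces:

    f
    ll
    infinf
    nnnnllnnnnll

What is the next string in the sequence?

nnnnnnnnnnnninfinfnnnnnnnnnnnninfinf

Expanding nnnnllnnnnll: n→nnn, n→nnn, n→nnn, n→nnn, l→inf, l→inf, n→nnn, n→nnn, n→nnn, n→nnn, l→inf, l→inf. Concatenated: nnn nnn nnn nnn inf inf nnn nnn nnn nnn inf inf.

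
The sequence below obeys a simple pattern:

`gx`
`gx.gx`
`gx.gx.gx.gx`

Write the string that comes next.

gx.gx.gx.gx.gx.gx.gx.gx

Each string is two copies of the previous one joined by '.'.
One more doubling of gx.gx.gx.gx gives the answer.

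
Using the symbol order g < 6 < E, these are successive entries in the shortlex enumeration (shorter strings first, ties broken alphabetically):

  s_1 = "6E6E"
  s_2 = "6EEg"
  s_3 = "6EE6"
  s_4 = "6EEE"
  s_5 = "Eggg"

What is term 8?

Continuing the enumeration 3 steps past Eggg: Eggg → Egg6 → EggE → (answer).

Eg6g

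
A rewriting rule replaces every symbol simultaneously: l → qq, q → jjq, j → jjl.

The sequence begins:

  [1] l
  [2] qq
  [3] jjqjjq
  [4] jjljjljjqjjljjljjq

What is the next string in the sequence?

Rewriting the 18 symbols of jjljjljjqjjljjljjq one by one yields jjl jjl qq jjl jjl qq jjl jjl jjq jjl jjl qq jjl jjl qq jjl jjl jjq; concatenated:

jjljjlqqjjljjlqqjjljjljjqjjljjlqqjjljjlqqjjljjljjq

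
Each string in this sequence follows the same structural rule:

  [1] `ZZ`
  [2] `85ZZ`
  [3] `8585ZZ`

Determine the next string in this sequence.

Every step adds 85 at the front: s(k+1) = 85·s(k).
Applying this once more to 8585ZZ:

858585ZZ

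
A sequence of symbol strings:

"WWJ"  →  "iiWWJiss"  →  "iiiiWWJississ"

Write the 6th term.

Each term wraps the previous one in ii on the left and iss on the right.
From iiiiWWJississ, 3 further steps: iiiiWWJississ → iiiiiiWWJissississ → iiiiiiiiWWJississississ → (answer).

iiiiiiiiiiWWJissississississ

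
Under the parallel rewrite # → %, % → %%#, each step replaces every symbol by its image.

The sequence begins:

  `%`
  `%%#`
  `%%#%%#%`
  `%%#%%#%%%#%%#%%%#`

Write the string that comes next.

%%#%%#%%%#%%#%%%#%%#%%#%%%#%%#%%%#%%#%%#%

Replace each of the 17 characters of %%#%%#%%%#%%#%%%# in place — %%# %%# % %%# %%# % %%# %%# %%# % %%# %%# % %%# %%# %%# % — and concatenate.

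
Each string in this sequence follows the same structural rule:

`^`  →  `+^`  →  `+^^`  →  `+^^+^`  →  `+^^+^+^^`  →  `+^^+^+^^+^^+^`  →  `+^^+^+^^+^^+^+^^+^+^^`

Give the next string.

Each term (from the third on) is the previous term followed by the one before it: term 3 = +^·^ = +^^.
Continuing: +^^+^+^^+^^+^+^^+^+^^ · +^^+^+^^+^^+^ gives term 8.

+^^+^+^^+^^+^+^^+^+^^+^^+^+^^+^^+^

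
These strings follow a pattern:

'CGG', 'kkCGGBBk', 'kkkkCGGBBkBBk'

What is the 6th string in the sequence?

kkkkkkkkkkCGGBBkBBkBBkBBkBBk

Each term wraps the previous one in kk on the left and BBk on the right.
From kkkkCGGBBkBBk, 3 further steps: kkkkCGGBBkBBk → kkkkkkCGGBBkBBkBBk → kkkkkkkkCGGBBkBBkBBkBBk → (answer).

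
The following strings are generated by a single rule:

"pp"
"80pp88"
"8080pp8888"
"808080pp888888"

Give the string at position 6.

s(k+1) = 80·s(k)·88, so each term gains 80 as a prefix and 88 as a suffix.
From 808080pp888888, 2 further steps: 808080pp888888 → 80808080pp88888888 → (answer).

8080808080pp8888888888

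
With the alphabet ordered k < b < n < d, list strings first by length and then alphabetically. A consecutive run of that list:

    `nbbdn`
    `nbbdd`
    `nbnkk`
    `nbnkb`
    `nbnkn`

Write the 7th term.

Stepping forward 2 times from nbnkn: nbnkn → nbnkd, then the target.

nbnbk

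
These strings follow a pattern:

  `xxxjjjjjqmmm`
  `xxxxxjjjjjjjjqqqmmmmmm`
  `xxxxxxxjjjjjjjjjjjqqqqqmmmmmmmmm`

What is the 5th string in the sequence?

xxxxxxxxxxxjjjjjjjjjjjjjjjjjqqqqqqqqqmmmmmmmmmmmmmmm

Reading off run lengths: x runs 3, 5, 7; j runs 5, 8, 11; q runs 1, 3, 5; m runs 3, 6, 9 — each is linear in n (n = 1, 2, …).
Setting n = 5 gives 11, 17, 9, 15 characters in each block.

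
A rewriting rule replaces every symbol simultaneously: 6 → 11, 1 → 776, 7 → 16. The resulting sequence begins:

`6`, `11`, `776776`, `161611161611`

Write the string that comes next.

Rewriting each symbol of 161611161611: 1→776, 6→11, 1→776, 6→11, 1→776, 1→776, 1→776, 6→11, 1→776, 6→11, 1→776, 1→776, which concatenates to 776 11 776 11 776 776 776 11 776 11 776 776.

77611776117767767761177611776776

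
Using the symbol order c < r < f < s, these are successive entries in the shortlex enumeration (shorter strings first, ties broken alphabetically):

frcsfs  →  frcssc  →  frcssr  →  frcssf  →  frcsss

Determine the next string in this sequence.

The successor of frcsss increments the rightmost position that isn't already s and resets every position after it to c.

frrccc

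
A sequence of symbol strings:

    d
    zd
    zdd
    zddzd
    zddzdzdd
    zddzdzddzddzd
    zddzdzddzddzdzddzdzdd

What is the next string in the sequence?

zddzdzddzddzdzddzdzddzddzdzddzddzd

Each term (from the third on) is the previous term followed by the one before it: term 3 = zd·d = zdd.
The next term joins zddzdzddzddzdzddzdzdd and zddzdzddzddzd.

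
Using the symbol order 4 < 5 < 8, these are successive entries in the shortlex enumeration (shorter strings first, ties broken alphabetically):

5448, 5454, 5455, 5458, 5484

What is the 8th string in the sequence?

Continuing the enumeration 3 steps past 5484: 5484 → 5485 → 5488 → (answer).

5544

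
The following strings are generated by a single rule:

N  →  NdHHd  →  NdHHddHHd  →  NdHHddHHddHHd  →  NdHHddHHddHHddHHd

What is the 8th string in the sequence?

The strings grow by a fixed suffix dHHd each time.
From NdHHddHHddHHddHHd, 3 further steps: NdHHddHHddHHddHHd → NdHHddHHddHHddHHddHHd → NdHHddHHddHHddHHddHHddHHd → (answer).

NdHHddHHddHHddHHddHHddHHddHHd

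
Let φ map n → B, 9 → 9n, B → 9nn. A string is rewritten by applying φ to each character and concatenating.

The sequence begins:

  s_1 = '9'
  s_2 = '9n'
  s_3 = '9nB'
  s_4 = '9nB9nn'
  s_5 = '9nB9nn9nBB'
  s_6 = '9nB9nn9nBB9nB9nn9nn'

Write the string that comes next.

Rewriting the 19 symbols of 9nB9nn9nBB9nB9nn9nn one by one yields 9n B 9nn 9n B B 9n B 9nn 9nn 9n B 9nn 9n B B 9n B B; concatenated:

9nB9nn9nBB9nB9nn9nn9nB9nn9nBB9nBB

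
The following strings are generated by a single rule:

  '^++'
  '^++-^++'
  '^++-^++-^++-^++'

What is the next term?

s(k+1) = s(k)·-·s(k) — each term doubles the last with '-' between the halves.
Doubling ^++-^++-^++-^++ with '-' between the halves:

^++-^++-^++-^++-^++-^++-^++-^++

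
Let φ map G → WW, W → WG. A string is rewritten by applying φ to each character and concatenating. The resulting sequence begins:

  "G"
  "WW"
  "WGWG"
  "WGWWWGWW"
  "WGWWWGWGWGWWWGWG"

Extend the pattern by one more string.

Replace each of the 16 characters of WGWWWGWGWGWWWGWG in place — WG WW WG WG WG WW WG WW WG WW WG WG WG WW WG WW — and concatenate.

WGWWWGWGWGWWWGWWWGWWWGWGWGWWWGWW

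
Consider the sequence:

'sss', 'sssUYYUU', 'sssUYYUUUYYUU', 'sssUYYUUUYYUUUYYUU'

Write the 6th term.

The strings grow by a fixed suffix UYYUU each time.
From sssUYYUUUYYUUUYYUU, 2 further steps: sssUYYUUUYYUUUYYUU → sssUYYUUUYYUUUYYUUUYYUU → (answer).

sssUYYUUUYYUUUYYUUUYYUUUYYUU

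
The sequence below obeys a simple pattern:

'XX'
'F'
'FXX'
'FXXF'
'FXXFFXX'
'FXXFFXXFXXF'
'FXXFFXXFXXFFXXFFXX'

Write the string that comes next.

FXXFFXXFXXFFXXFFXXFXXFFXXFXXF

From term 3 onward, concatenate the last term with the second-to-last: F·XX = FXX, FXX·F = FXXF, …
The next term joins FXXFFXXFXXFFXXFFXX and FXXFFXXFXXF.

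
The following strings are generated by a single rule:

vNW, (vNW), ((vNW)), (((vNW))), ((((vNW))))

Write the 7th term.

((((((vNW))))))

s(k+1) = (·s(k)·), so each term gains ( as a prefix and ) as a suffix.
From ((((vNW)))), 2 further steps: ((((vNW)))) → (((((vNW))))) → (answer).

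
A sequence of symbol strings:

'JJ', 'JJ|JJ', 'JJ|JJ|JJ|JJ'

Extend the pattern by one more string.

Each string is two copies of the previous one joined by '|'.
Doubling JJ|JJ|JJ|JJ with '|' between the halves:

JJ|JJ|JJ|JJ|JJ|JJ|JJ|JJ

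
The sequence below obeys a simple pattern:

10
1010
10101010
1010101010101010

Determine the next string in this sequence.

s(k+1) = s(k)·s(k) — each term doubles the last.
One more doubling of 1010101010101010 gives the answer.

10101010101010101010101010101010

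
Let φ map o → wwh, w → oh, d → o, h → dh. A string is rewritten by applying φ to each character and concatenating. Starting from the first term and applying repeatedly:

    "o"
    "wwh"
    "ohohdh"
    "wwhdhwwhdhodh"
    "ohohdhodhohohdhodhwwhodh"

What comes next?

Applying the rule to each of the 24 symbols of ohohdhodhohohdhodhwwhodh gives the pieces wwh dh wwh dh o dh wwh o dh wwh dh wwh dh o dh wwh o dh oh oh dh wwh o dh, which concatenate to the answer.

wwhdhwwhdhodhwwhodhwwhdhwwhdhodhwwhodhohohdhwwhodh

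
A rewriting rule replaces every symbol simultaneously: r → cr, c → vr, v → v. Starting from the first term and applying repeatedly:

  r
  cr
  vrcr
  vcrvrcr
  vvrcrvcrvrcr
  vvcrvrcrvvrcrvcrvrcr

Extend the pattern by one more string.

φ(vvcrvrcrvvrcrvcrvrcr) expands symbol-by-symbol to v v vr cr v cr vr cr v v cr vr cr v vr cr v cr vr cr; joining the 20 pieces gives the next term.

vvvrcrvcrvrcrvvcrvrcrvvrcrvcrvrcr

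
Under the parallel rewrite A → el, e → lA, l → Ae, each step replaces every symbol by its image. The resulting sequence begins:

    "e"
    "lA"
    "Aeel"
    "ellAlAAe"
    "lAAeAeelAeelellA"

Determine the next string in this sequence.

Applying the rule to each of the 16 symbols of lAAeAeelAeelellA gives the pieces Ae el el lA el lA lA Ae el lA lA Ae lA Ae Ae el, which concatenate to the answer.

AeelellAellAlAAeellAlAAelAAeAeel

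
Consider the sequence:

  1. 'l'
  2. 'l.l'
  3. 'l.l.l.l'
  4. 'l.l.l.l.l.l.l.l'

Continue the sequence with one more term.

Every step duplicates the string with '.' between the halves.
One more doubling of l.l.l.l.l.l.l.l gives the answer.

l.l.l.l.l.l.l.l.l.l.l.l.l.l.l.l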